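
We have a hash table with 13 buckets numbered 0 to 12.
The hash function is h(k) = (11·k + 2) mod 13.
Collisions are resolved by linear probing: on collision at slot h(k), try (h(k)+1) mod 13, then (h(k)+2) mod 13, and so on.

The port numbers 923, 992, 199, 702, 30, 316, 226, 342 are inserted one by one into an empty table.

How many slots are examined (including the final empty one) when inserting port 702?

2

923: h=2 => slot 2
992: h=7 => slot 7
199: h=7, probe 7,8 => slot 8
702: h=2, probe 2,3 => slot 3
30: h=7, probe 7,8,9 => slot 9
316: h=7, probe 7,8,9,10 => slot 10
226: h=5 => slot 5
342: h=7, probe 7,8,9,10,11 => slot 11
Table: [., ., 923, 702, ., 226, ., 992, 199, 30, 316, 342, .]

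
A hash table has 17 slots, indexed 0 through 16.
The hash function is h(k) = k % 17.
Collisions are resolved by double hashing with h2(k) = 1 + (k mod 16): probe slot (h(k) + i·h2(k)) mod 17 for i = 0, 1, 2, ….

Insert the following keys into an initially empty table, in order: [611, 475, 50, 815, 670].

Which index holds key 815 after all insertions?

15

611: h=16 => slot 16
475: h=16, h2=12, probe 16,11 => slot 11
50: h=16, h2=3, probe 16,2 => slot 2
815: h=16, h2=16, probe 16,15 => slot 15
670: h=7 => slot 7
Table: [-, -, 50, -, -, -, -, 670, -, -, -, 475, -, -, -, 815, 611]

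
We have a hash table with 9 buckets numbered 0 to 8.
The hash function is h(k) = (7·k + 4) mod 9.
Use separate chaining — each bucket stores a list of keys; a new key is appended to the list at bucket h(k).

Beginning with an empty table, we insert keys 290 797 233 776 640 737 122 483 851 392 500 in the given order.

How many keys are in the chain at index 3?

5

290 -> bucket 0
797 -> bucket 3
233 -> bucket 6
776 -> bucket 0 (collision)
640 -> bucket 2
737 -> bucket 6 (collision)
122 -> bucket 3 (collision)
483 -> bucket 1
851 -> bucket 3 (collision)
392 -> bucket 3 (collision)
500 -> bucket 3 (collision)
Final buckets:
0: 290 -> 776
1: 483
2: 640
3: 797 -> 122 -> 851 -> 392 -> 500
4: ∅
5: ∅
6: 233 -> 737
7: ∅
8: ∅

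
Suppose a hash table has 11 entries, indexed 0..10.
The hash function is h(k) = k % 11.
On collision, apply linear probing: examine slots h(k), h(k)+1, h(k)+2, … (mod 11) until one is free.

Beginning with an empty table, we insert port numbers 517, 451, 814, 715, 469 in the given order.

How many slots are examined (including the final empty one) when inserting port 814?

Insert 517: h=0, slot 0 empty → index 0.
Insert 451: h=0, slot 0 occupied → index 1.
Insert 814: h=0, slots 0,1 occupied → index 2.
Insert 715: h=0, slots 0,1,2 occupied → index 3.
Insert 469: h=7, slot 7 empty → index 7.
Table: [517, 451, 814, 715, -, -, -, 469, -, -, -]

3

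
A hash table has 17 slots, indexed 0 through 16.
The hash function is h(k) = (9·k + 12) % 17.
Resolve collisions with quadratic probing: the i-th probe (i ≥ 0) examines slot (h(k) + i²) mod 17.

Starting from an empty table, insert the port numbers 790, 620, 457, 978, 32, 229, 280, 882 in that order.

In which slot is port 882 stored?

10

790 hashes to 16; slot 16 is free → place at 16.
620 hashes to 16; 16 taken → place at 0.
457 hashes to 11; slot 11 is free → place at 11.
978 hashes to 8; slot 8 is free → place at 8.
32 hashes to 11; 11 taken → place at 12.
229 hashes to 16; 16,0 taken → place at 3.
280 hashes to 16; 16,0,3,8 taken → place at 15.
882 hashes to 11; 11,12,15,3 taken → place at 10.
Table: [620, ., ., 229, ., ., ., ., 978, ., 882, 457, 32, ., ., 280, 790]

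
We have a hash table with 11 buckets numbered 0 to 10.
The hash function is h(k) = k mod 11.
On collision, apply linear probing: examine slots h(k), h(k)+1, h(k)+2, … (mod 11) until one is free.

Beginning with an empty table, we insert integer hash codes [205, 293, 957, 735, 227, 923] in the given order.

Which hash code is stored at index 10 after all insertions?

227

205: h=7 -> slot 7
293: h=7, probe 7,8 -> slot 8
957: h=0 -> slot 0
735: h=9 -> slot 9
227: h=7, probe 7,8,9,10 -> slot 10
923: h=10, probe 10,0,1 -> slot 1
Table: [957, 923, —, —, —, —, —, 205, 293, 735, 227]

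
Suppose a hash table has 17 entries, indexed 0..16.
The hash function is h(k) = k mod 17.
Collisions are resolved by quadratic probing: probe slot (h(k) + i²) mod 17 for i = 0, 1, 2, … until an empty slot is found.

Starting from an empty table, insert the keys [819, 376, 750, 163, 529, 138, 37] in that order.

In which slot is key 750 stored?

6

819: h=3 -> slot 3
376: h=2 -> slot 2
750: h=2, probe 2,3,6 -> slot 6
163: h=10 -> slot 10
529: h=2, probe 2,3,6,11 -> slot 11
138: h=2, probe 2,3,6,11,1 -> slot 1
37: h=3, probe 3,4 -> slot 4
Table: [—, 138, 376, 819, 37, —, 750, —, —, —, 163, 529, —, —, —, —, —]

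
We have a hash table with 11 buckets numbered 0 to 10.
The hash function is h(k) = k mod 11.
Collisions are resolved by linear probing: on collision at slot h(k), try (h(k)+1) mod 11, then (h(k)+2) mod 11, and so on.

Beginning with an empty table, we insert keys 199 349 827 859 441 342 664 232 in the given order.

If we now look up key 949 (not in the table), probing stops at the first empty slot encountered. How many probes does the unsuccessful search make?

7

199 hashes to 1; slot 1 is free → place at 1.
349 hashes to 8; slot 8 is free → place at 8.
827 hashes to 2; slot 2 is free → place at 2.
859 hashes to 1; 1,2 taken → place at 3.
441 hashes to 1; 1,2,3 taken → place at 4.
342 hashes to 1; 1,2,3,4 taken → place at 5.
664 hashes to 4; 4,5 taken → place at 6.
232 hashes to 1; 1,2,3,4,5,6 taken → place at 7.
Table: [∅, 199, 827, 859, 441, 342, 664, 232, 349, ∅, ∅]
Lookup 949: h=3, probe 3,4,5,6,7,8,9 → slot 9 empty, not found.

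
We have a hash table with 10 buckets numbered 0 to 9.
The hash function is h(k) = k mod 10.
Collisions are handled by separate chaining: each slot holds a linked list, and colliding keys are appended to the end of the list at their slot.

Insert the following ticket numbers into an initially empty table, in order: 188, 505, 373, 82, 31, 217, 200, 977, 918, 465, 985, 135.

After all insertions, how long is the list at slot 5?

4

188 -> bucket 8
505 -> bucket 5
373 -> bucket 3
82 -> bucket 2
31 -> bucket 1
217 -> bucket 7
200 -> bucket 0
977 -> bucket 7 (collision)
918 -> bucket 8 (collision)
465 -> bucket 5 (collision)
985 -> bucket 5 (collision)
135 -> bucket 5 (collision)
Final buckets:
0: 200
1: 31
2: 82
3: 373
4: -
5: 505 -> 465 -> 985 -> 135
6: -
7: 217 -> 977
8: 188 -> 918
9: -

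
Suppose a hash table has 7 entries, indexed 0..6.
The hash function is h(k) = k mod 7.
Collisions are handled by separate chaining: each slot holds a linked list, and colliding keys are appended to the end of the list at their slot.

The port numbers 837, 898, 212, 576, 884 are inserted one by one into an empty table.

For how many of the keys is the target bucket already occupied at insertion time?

Insert 837: h=4, bucket 4 empty → new chain.
Insert 898: h=2, bucket 2 empty → new chain.
Insert 212: h=2, bucket 2 nonempty → append to chain.
Insert 576: h=2, bucket 2 nonempty → append to chain.
Insert 884: h=2, bucket 2 nonempty → append to chain.
Final buckets:
0: ∅
1: ∅
2: 898 -> 212 -> 576 -> 884
3: ∅
4: 837
5: ∅
6: ∅

3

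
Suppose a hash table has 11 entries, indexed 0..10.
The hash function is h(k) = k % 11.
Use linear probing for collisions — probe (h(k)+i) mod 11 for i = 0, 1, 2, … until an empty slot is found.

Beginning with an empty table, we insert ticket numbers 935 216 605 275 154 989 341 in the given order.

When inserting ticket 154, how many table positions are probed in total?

4

935 hashes to 0; slot 0 is free => place at 0.
216 hashes to 7; slot 7 is free => place at 7.
605 hashes to 0; 0 taken => place at 1.
275 hashes to 0; 0,1 taken => place at 2.
154 hashes to 0; 0,1,2 taken => place at 3.
989 hashes to 10; slot 10 is free => place at 10.
341 hashes to 0; 0,1,2,3 taken => place at 4.
Table: [935, 605, 275, 154, 341, ∅, ∅, 216, ∅, ∅, 989]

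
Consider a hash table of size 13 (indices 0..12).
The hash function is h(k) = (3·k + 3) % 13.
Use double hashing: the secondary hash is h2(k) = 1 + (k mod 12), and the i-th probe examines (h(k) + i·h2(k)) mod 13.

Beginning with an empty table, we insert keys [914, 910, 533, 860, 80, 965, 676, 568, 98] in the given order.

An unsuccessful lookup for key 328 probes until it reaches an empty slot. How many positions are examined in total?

914: h=2 → slot 2
910: h=3 → slot 3
533: h=3, h2=6, probe 3,9 → slot 9
860: h=9, h2=9, probe 9,5 → slot 5
80: h=9, h2=9, probe 9,5,1 → slot 1
965: h=12 → slot 12
676: h=3, h2=5, probe 3,8 → slot 8
568: h=4 → slot 4
98: h=11 → slot 11
Table: [∅, 80, 914, 910, 568, 860, ∅, ∅, 676, 533, ∅, 98, 965]
Lookup 328: h=12, h2=5, probe 12,4,9,1,6 → slot 6 empty, not found.

5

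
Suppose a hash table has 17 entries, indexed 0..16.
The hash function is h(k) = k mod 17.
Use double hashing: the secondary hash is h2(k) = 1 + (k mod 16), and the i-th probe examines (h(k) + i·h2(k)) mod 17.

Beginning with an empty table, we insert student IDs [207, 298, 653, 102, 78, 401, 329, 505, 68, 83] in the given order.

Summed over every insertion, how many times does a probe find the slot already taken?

6

207 hashes to 3; slot 3 is free => place at 3.
298 hashes to 9; slot 9 is free => place at 9.
653 hashes to 7; slot 7 is free => place at 7.
102 hashes to 0; slot 0 is free => place at 0.
78 hashes to 10; slot 10 is free => place at 10.
401 hashes to 10, h2=2; 10 taken => place at 12.
329 hashes to 6; slot 6 is free => place at 6.
505 hashes to 12, h2=10; 12 taken => place at 5.
68 hashes to 0, h2=5; 0,5,10 taken => place at 15.
83 hashes to 15, h2=4; 15 taken => place at 2.
Table: [102, -, 83, 207, -, 505, 329, 653, -, 298, 78, -, 401, -, -, 68, -]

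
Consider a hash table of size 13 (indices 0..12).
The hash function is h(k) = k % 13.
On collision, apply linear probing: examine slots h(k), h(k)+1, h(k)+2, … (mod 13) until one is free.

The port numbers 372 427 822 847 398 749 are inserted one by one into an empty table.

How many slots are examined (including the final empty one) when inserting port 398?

372: h=8 => slot 8
427: h=11 => slot 11
822: h=3 => slot 3
847: h=2 => slot 2
398: h=8, probe 8,9 => slot 9
749: h=8, probe 8,9,10 => slot 10
Table: [∅, ∅, 847, 822, ∅, ∅, ∅, ∅, 372, 398, 749, 427, ∅]

2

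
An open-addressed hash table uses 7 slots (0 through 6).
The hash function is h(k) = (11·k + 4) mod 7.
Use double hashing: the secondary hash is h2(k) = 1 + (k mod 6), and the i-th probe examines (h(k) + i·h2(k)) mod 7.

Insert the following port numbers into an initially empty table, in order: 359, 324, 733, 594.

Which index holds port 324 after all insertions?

Insert 359: h=5, slot 5 empty => index 5.
Insert 324: h=5, h2=1, slot 5 occupied => index 6.
Insert 733: h=3, slot 3 empty => index 3.
Insert 594: h=0, slot 0 empty => index 0.
Table: [594, —, —, 733, —, 359, 324]

6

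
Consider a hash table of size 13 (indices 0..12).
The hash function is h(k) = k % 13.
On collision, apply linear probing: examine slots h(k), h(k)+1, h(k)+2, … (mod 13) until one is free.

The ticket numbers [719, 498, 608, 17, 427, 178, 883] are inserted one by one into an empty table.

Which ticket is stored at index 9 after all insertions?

719: h=4 → slot 4
498: h=4, probe 4,5 → slot 5
608: h=10 → slot 10
17: h=4, probe 4,5,6 → slot 6
427: h=11 → slot 11
178: h=9 → slot 9
883: h=12 → slot 12
Table: [., ., ., ., 719, 498, 17, ., ., 178, 608, 427, 883]

178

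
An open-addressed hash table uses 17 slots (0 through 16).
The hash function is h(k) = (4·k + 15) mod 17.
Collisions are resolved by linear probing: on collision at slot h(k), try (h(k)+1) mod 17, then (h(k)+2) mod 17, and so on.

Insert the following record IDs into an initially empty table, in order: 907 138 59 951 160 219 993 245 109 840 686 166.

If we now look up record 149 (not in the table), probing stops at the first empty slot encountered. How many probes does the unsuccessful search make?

907: h=5 => slot 5
138: h=6 => slot 6
59: h=13 => slot 13
951: h=11 => slot 11
160: h=9 => slot 9
219: h=7 => slot 7
993: h=9, probe 9,10 => slot 10
245: h=9, probe 9,10,11,12 => slot 12
109: h=9, probe 9,10,11,12,13,14 => slot 14
840: h=9, probe 9,10,11,12,13,14,15 => slot 15
686: h=5, probe 5,6,7,8 => slot 8
166: h=16 => slot 16
Table: [_, _, _, _, _, 907, 138, 219, 686, 160, 993, 951, 245, 59, 109, 840, 166]
Lookup 149: h=16, probe 16,0 → slot 0 empty, not found.

2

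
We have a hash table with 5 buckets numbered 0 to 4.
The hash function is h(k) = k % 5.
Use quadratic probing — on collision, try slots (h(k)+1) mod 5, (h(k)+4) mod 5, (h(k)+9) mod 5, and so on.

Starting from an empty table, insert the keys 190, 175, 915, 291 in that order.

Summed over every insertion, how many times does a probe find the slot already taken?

190: h=0 → slot 0
175: h=0, probe 0,1 → slot 1
915: h=0, probe 0,1,4 → slot 4
291: h=1, probe 1,2 → slot 2
Table: [190, 175, 291, ., 915]

4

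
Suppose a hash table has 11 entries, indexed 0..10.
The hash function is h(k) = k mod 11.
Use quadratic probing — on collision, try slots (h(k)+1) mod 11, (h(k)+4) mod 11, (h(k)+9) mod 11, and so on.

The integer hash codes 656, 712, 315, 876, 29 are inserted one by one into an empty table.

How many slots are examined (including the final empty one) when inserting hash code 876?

4

Insert 656: h=7, slot 7 empty -> index 7.
Insert 712: h=8, slot 8 empty -> index 8.
Insert 315: h=7, slots 7,8 occupied -> index 0.
Insert 876: h=7, slots 7,8,0 occupied -> index 5.
Insert 29: h=7, slots 7,8,0,5 occupied -> index 1.
Table: [315, 29, ∅, ∅, ∅, 876, ∅, 656, 712, ∅, ∅]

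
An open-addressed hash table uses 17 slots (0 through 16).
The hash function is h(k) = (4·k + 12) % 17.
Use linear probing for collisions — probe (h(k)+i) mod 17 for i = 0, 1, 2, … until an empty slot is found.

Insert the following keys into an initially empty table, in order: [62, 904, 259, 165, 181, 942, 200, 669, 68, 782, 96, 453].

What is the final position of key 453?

15

Insert 62: h=5, slot 5 empty -> index 5.
Insert 904: h=7, slot 7 empty -> index 7.
Insert 259: h=11, slot 11 empty -> index 11.
Insert 165: h=9, slot 9 empty -> index 9.
Insert 181: h=5, slot 5 occupied -> index 6.
Insert 942: h=6, slots 6,7 occupied -> index 8.
Insert 200: h=13, slot 13 empty -> index 13.
Insert 669: h=2, slot 2 empty -> index 2.
Insert 68: h=12, slot 12 empty -> index 12.
Insert 782: h=12, slots 12,13 occupied -> index 14.
Insert 96: h=5, slots 5,6,7,8,9 occupied -> index 10.
Insert 453: h=5, slots 5,6,7,8,9,10,11,12,13,14 occupied -> index 15.
Table: [∅, ∅, 669, ∅, ∅, 62, 181, 904, 942, 165, 96, 259, 68, 200, 782, 453, ∅]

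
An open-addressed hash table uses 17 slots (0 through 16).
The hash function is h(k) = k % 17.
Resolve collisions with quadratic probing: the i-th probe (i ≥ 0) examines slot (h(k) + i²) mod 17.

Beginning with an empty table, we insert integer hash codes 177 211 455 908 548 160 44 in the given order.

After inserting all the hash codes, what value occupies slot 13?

455

Insert 177: h=7, slot 7 empty => index 7.
Insert 211: h=7, slot 7 occupied => index 8.
Insert 455: h=13, slot 13 empty => index 13.
Insert 908: h=7, slots 7,8 occupied => index 11.
Insert 548: h=4, slot 4 empty => index 4.
Insert 160: h=7, slots 7,8,11 occupied => index 16.
Insert 44: h=10, slot 10 empty => index 10.
Table: [_, _, _, _, 548, _, _, 177, 211, _, 44, 908, _, 455, _, _, 160]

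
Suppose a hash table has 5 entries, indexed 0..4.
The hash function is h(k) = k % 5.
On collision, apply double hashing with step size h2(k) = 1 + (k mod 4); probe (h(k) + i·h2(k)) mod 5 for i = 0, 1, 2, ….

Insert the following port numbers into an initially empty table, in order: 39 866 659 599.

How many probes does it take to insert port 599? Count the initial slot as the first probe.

39 hashes to 4; slot 4 is free -> place at 4.
866 hashes to 1; slot 1 is free -> place at 1.
659 hashes to 4, h2=4; 4 taken -> place at 3.
599 hashes to 4, h2=4; 4,3 taken -> place at 2.
Table: [-, 866, 599, 659, 39]

3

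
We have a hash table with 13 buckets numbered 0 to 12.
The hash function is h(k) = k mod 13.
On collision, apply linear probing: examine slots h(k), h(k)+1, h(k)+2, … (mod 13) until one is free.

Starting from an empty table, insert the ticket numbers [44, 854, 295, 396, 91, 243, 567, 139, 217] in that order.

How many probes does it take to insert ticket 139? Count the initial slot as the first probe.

44 hashes to 5; slot 5 is free → place at 5.
854 hashes to 9; slot 9 is free → place at 9.
295 hashes to 9; 9 taken → place at 10.
396 hashes to 6; slot 6 is free → place at 6.
91 hashes to 0; slot 0 is free → place at 0.
243 hashes to 9; 9,10 taken → place at 11.
567 hashes to 8; slot 8 is free → place at 8.
139 hashes to 9; 9,10,11 taken → place at 12.
217 hashes to 9; 9,10,11,12,0 taken → place at 1.
Table: [91, 217, ∅, ∅, ∅, 44, 396, ∅, 567, 854, 295, 243, 139]

4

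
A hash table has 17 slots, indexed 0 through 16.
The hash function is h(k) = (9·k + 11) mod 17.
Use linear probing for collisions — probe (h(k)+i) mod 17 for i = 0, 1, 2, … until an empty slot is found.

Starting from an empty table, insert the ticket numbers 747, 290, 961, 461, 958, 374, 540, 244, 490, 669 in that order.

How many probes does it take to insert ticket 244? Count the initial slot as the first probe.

747 hashes to 2; slot 2 is free => place at 2.
290 hashes to 3; slot 3 is free => place at 3.
961 hashes to 7; slot 7 is free => place at 7.
461 hashes to 12; slot 12 is free => place at 12.
958 hashes to 14; slot 14 is free => place at 14.
374 hashes to 11; slot 11 is free => place at 11.
540 hashes to 9; slot 9 is free => place at 9.
244 hashes to 14; 14 taken => place at 15.
490 hashes to 1; slot 1 is free => place at 1.
669 hashes to 14; 14,15 taken => place at 16.
Table: [., 490, 747, 290, ., ., ., 961, ., 540, ., 374, 461, ., 958, 244, 669]

2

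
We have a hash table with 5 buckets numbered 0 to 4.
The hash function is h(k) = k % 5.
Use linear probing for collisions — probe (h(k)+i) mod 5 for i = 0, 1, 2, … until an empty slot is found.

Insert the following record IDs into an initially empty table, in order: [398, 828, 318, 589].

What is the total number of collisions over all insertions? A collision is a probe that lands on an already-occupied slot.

5

Insert 398: h=3, slot 3 empty => index 3.
Insert 828: h=3, slot 3 occupied => index 4.
Insert 318: h=3, slots 3,4 occupied => index 0.
Insert 589: h=4, slots 4,0 occupied => index 1.
Table: [318, 589, -, 398, 828]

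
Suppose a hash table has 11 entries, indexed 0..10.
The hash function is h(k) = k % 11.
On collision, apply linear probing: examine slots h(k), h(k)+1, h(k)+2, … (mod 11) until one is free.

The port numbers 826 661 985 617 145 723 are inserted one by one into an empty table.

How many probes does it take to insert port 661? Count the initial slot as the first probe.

Insert 826: h=1, slot 1 empty => index 1.
Insert 661: h=1, slot 1 occupied => index 2.
Insert 985: h=6, slot 6 empty => index 6.
Insert 617: h=1, slots 1,2 occupied => index 3.
Insert 145: h=2, slots 2,3 occupied => index 4.
Insert 723: h=8, slot 8 empty => index 8.
Table: [_, 826, 661, 617, 145, _, 985, _, 723, _, _]

2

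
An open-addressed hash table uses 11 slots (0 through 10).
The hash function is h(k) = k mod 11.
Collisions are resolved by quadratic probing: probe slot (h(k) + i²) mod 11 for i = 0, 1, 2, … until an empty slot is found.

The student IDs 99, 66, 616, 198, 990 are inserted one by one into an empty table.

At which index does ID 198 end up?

9

Insert 99: h=0, slot 0 empty → index 0.
Insert 66: h=0, slot 0 occupied → index 1.
Insert 616: h=0, slots 0,1 occupied → index 4.
Insert 198: h=0, slots 0,1,4 occupied → index 9.
Insert 990: h=0, slots 0,1,4,9 occupied → index 5.
Table: [99, 66, ., ., 616, 990, ., ., ., 198, .]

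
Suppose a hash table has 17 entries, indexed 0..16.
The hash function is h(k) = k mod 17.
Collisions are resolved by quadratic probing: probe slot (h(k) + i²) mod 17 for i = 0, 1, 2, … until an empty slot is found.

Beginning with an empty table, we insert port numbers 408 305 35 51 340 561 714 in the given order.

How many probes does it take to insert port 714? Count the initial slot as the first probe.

7

408 hashes to 0; slot 0 is free → place at 0.
305 hashes to 16; slot 16 is free → place at 16.
35 hashes to 1; slot 1 is free → place at 1.
51 hashes to 0; 0,1 taken → place at 4.
340 hashes to 0; 0,1,4 taken → place at 9.
561 hashes to 0; 0,1,4,9,16 taken → place at 8.
714 hashes to 0; 0,1,4,9,16,8 taken → place at 2.
Table: [408, 35, 714, _, 51, _, _, _, 561, 340, _, _, _, _, _, _, 305]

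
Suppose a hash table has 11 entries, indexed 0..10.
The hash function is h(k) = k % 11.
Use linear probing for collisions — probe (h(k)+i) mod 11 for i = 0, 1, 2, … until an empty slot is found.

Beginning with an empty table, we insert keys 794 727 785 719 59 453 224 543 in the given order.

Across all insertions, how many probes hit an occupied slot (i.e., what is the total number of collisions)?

794 hashes to 2; slot 2 is free -> place at 2.
727 hashes to 1; slot 1 is free -> place at 1.
785 hashes to 4; slot 4 is free -> place at 4.
719 hashes to 4; 4 taken -> place at 5.
59 hashes to 4; 4,5 taken -> place at 6.
453 hashes to 2; 2 taken -> place at 3.
224 hashes to 4; 4,5,6 taken -> place at 7.
543 hashes to 4; 4,5,6,7 taken -> place at 8.
Table: [_, 727, 794, 453, 785, 719, 59, 224, 543, _, _]

11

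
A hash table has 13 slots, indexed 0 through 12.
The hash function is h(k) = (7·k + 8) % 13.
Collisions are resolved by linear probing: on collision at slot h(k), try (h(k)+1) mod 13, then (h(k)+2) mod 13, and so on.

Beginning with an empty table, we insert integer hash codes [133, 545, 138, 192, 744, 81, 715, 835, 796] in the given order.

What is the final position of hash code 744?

133: h=3 -> slot 3
545: h=1 -> slot 1
138: h=12 -> slot 12
192: h=0 -> slot 0
744: h=3, probe 3,4 -> slot 4
81: h=3, probe 3,4,5 -> slot 5
715: h=8 -> slot 8
835: h=3, probe 3,4,5,6 -> slot 6
796: h=3, probe 3,4,5,6,7 -> slot 7
Table: [192, 545, —, 133, 744, 81, 835, 796, 715, —, —, —, 138]

4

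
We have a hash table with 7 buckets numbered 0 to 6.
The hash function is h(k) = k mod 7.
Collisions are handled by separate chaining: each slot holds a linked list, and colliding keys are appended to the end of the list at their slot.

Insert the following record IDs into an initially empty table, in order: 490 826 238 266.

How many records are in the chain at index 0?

4

490 -> bucket 0
826 -> bucket 0 (collision)
238 -> bucket 0 (collision)
266 -> bucket 0 (collision)
Final buckets:
0: 490 -> 826 -> 238 -> 266
1: —
2: —
3: —
4: —
5: —
6: —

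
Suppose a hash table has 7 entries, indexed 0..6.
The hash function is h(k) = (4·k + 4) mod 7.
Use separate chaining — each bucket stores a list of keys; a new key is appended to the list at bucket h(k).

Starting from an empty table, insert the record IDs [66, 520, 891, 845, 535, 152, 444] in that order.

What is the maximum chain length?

66 -> bucket 2
520 -> bucket 5
891 -> bucket 5 (collision)
845 -> bucket 3
535 -> bucket 2 (collision)
152 -> bucket 3 (collision)
444 -> bucket 2 (collision)
Final buckets:
0: ∅
1: ∅
2: 66 -> 535 -> 444
3: 845 -> 152
4: ∅
5: 520 -> 891
6: ∅

3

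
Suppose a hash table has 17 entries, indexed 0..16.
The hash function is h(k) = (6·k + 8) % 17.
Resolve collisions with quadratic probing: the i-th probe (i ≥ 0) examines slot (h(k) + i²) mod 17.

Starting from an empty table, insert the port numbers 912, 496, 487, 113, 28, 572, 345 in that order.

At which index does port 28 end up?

912: h=6 → slot 6
496: h=9 → slot 9
487: h=6, probe 6,7 → slot 7
113: h=6, probe 6,7,10 → slot 10
28: h=6, probe 6,7,10,15 → slot 15
572: h=6, probe 6,7,10,15,5 → slot 5
345: h=4 → slot 4
Table: [∅, ∅, ∅, ∅, 345, 572, 912, 487, ∅, 496, 113, ∅, ∅, ∅, ∅, 28, ∅]

15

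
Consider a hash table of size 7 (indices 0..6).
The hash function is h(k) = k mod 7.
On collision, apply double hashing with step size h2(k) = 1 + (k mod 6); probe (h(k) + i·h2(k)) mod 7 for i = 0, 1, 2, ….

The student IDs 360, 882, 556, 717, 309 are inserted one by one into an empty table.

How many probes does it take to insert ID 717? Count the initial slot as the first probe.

3

360: h=3 => slot 3
882: h=0 => slot 0
556: h=3, h2=5, probe 3,1 => slot 1
717: h=3, h2=4, probe 3,0,4 => slot 4
309: h=1, h2=4, probe 1,5 => slot 5
Table: [882, 556, ., 360, 717, 309, .]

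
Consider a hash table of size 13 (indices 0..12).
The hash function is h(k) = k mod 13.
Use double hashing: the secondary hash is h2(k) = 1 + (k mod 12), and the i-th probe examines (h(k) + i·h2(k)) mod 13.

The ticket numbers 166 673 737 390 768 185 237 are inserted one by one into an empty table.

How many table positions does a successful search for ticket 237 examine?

4

166: h=10 => slot 10
673: h=10, h2=2, probe 10,12 => slot 12
737: h=9 => slot 9
390: h=0 => slot 0
768: h=1 => slot 1
185: h=3 => slot 3
237: h=3, h2=10, probe 3,0,10,7 => slot 7
Table: [390, 768, _, 185, _, _, _, 237, _, 737, 166, _, 673]
Lookup 237: h=3, h2=10, probe 3,0,10,7 → found at 7.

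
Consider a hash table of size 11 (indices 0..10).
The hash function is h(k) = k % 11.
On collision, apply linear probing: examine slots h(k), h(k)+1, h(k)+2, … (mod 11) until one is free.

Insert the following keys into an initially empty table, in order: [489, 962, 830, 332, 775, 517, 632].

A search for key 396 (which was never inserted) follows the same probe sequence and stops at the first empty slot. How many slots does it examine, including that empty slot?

489: h=5 => slot 5
962: h=5, probe 5,6 => slot 6
830: h=5, probe 5,6,7 => slot 7
332: h=2 => slot 2
775: h=5, probe 5,6,7,8 => slot 8
517: h=0 => slot 0
632: h=5, probe 5,6,7,8,9 => slot 9
Table: [517, -, 332, -, -, 489, 962, 830, 775, 632, -]
Lookup 396: h=0, probe 0,1 → slot 1 empty, not found.

2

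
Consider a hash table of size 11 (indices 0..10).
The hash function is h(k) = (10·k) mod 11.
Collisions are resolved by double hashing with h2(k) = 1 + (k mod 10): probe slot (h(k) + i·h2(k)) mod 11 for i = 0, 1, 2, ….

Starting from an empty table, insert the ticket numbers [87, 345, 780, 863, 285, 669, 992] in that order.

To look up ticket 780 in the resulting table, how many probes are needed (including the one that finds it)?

87 hashes to 1; slot 1 is free -> place at 1.
345 hashes to 7; slot 7 is free -> place at 7.
780 hashes to 1, h2=1; 1 taken -> place at 2.
863 hashes to 6; slot 6 is free -> place at 6.
285 hashes to 1, h2=6; 1,7,2 taken -> place at 8.
669 hashes to 2, h2=10; 2,1 taken -> place at 0.
992 hashes to 9; slot 9 is free -> place at 9.
Table: [669, 87, 780, —, —, —, 863, 345, 285, 992, —]
Lookup 780: h=1, h2=1, probe 1,2 → found at 2.

2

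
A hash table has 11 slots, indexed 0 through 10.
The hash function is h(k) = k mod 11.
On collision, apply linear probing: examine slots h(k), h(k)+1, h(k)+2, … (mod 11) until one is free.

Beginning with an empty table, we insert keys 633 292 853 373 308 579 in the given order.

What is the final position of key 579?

Insert 633: h=6, slot 6 empty → index 6.
Insert 292: h=6, slot 6 occupied → index 7.
Insert 853: h=6, slots 6,7 occupied → index 8.
Insert 373: h=10, slot 10 empty → index 10.
Insert 308: h=0, slot 0 empty → index 0.
Insert 579: h=7, slots 7,8 occupied → index 9.
Table: [308, _, _, _, _, _, 633, 292, 853, 579, 373]

9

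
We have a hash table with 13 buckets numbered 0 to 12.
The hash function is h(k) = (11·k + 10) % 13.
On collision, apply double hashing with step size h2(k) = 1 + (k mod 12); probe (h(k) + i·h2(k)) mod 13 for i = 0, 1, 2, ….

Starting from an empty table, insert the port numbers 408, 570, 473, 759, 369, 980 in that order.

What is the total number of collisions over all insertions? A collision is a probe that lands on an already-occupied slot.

4

408: h=0 → slot 0
570: h=1 → slot 1
473: h=0, h2=6, probe 0,6 → slot 6
759: h=0, h2=4, probe 0,4 → slot 4
369: h=0, h2=10, probe 0,10 → slot 10
980: h=0, h2=9, probe 0,9 → slot 9
Table: [408, 570, ∅, ∅, 759, ∅, 473, ∅, ∅, 980, 369, ∅, ∅]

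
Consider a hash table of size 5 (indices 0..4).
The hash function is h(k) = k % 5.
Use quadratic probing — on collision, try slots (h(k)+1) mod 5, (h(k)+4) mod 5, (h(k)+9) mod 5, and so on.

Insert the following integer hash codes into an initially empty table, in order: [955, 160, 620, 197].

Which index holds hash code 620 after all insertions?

4

955 hashes to 0; slot 0 is free -> place at 0.
160 hashes to 0; 0 taken -> place at 1.
620 hashes to 0; 0,1 taken -> place at 4.
197 hashes to 2; slot 2 is free -> place at 2.
Table: [955, 160, 197, ., 620]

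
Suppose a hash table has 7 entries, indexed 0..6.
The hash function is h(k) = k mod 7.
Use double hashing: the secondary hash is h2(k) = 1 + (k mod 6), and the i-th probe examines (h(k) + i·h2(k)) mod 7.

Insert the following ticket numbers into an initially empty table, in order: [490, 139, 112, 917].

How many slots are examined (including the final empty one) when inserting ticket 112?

2

490 hashes to 0; slot 0 is free -> place at 0.
139 hashes to 6; slot 6 is free -> place at 6.
112 hashes to 0, h2=5; 0 taken -> place at 5.
917 hashes to 0, h2=6; 0,6,5 taken -> place at 4.
Table: [490, _, _, _, 917, 112, 139]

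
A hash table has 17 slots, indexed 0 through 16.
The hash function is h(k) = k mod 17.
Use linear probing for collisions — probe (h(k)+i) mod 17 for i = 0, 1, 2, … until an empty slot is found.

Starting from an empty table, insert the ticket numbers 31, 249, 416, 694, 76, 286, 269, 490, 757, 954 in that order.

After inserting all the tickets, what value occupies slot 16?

Insert 31: h=14, slot 14 empty => index 14.
Insert 249: h=11, slot 11 empty => index 11.
Insert 416: h=8, slot 8 empty => index 8.
Insert 694: h=14, slot 14 occupied => index 15.
Insert 76: h=8, slot 8 occupied => index 9.
Insert 286: h=14, slots 14,15 occupied => index 16.
Insert 269: h=14, slots 14,15,16 occupied => index 0.
Insert 490: h=14, slots 14,15,16,0 occupied => index 1.
Insert 757: h=9, slot 9 occupied => index 10.
Insert 954: h=2, slot 2 empty => index 2.
Table: [269, 490, 954, ., ., ., ., ., 416, 76, 757, 249, ., ., 31, 694, 286]

286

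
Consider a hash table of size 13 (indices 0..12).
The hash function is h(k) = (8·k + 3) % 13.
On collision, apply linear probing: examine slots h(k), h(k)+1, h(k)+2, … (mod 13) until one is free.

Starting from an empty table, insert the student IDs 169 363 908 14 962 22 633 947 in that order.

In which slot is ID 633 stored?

12

169 hashes to 3; slot 3 is free -> place at 3.
363 hashes to 8; slot 8 is free -> place at 8.
908 hashes to 0; slot 0 is free -> place at 0.
14 hashes to 11; slot 11 is free -> place at 11.
962 hashes to 3; 3 taken -> place at 4.
22 hashes to 10; slot 10 is free -> place at 10.
633 hashes to 10; 10,11 taken -> place at 12.
947 hashes to 0; 0 taken -> place at 1.
Table: [908, 947, -, 169, 962, -, -, -, 363, -, 22, 14, 633]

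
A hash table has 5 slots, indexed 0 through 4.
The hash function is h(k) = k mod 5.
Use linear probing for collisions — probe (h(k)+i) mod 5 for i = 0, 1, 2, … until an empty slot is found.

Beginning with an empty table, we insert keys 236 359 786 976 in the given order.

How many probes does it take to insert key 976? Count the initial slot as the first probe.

3

236 hashes to 1; slot 1 is free -> place at 1.
359 hashes to 4; slot 4 is free -> place at 4.
786 hashes to 1; 1 taken -> place at 2.
976 hashes to 1; 1,2 taken -> place at 3.
Table: [., 236, 786, 976, 359]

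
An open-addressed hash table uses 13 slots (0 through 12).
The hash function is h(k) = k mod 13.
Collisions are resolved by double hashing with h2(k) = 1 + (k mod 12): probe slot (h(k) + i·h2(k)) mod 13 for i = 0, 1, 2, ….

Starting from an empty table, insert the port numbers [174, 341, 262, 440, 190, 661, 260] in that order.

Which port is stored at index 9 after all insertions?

260

Insert 174: h=5, slot 5 empty -> index 5.
Insert 341: h=3, slot 3 empty -> index 3.
Insert 262: h=2, slot 2 empty -> index 2.
Insert 440: h=11, slot 11 empty -> index 11.
Insert 190: h=8, slot 8 empty -> index 8.
Insert 661: h=11, h2=2, slot 11 occupied -> index 0.
Insert 260: h=0, h2=9, slot 0 occupied -> index 9.
Table: [661, —, 262, 341, —, 174, —, —, 190, 260, —, 440, —]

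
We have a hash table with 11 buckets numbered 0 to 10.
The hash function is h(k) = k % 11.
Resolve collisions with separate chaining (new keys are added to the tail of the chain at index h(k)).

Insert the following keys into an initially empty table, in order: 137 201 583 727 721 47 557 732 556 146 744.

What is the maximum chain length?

Insert 137: h=5, bucket 5 empty → new chain.
Insert 201: h=3, bucket 3 empty → new chain.
Insert 583: h=0, bucket 0 empty → new chain.
Insert 727: h=1, bucket 1 empty → new chain.
Insert 721: h=6, bucket 6 empty → new chain.
Insert 47: h=3, bucket 3 nonempty → append to chain.
Insert 557: h=7, bucket 7 empty → new chain.
Insert 732: h=6, bucket 6 nonempty → append to chain.
Insert 556: h=6, bucket 6 nonempty → append to chain.
Insert 146: h=3, bucket 3 nonempty → append to chain.
Insert 744: h=7, bucket 7 nonempty → append to chain.
Final buckets:
0: 583
1: 727
2: .
3: 201 -> 47 -> 146
4: .
5: 137
6: 721 -> 732 -> 556
7: 557 -> 744
8: .
9: .
10: .

3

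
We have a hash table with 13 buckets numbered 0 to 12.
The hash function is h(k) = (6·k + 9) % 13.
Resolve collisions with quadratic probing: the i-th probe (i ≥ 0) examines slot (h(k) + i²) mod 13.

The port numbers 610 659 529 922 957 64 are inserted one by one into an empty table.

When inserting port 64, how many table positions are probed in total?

3

610 hashes to 3; slot 3 is free -> place at 3.
659 hashes to 11; slot 11 is free -> place at 11.
529 hashes to 11; 11 taken -> place at 12.
922 hashes to 3; 3 taken -> place at 4.
957 hashes to 5; slot 5 is free -> place at 5.
64 hashes to 3; 3,4 taken -> place at 7.
Table: [—, —, —, 610, 922, 957, —, 64, —, —, —, 659, 529]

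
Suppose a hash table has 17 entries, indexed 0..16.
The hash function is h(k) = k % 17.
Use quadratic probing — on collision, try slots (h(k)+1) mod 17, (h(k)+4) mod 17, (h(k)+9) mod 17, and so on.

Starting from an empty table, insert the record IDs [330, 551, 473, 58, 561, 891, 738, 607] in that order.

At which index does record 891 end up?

16

330 hashes to 7; slot 7 is free => place at 7.
551 hashes to 7; 7 taken => place at 8.
473 hashes to 14; slot 14 is free => place at 14.
58 hashes to 7; 7,8 taken => place at 11.
561 hashes to 0; slot 0 is free => place at 0.
891 hashes to 7; 7,8,11 taken => place at 16.
738 hashes to 7; 7,8,11,16 taken => place at 6.
607 hashes to 12; slot 12 is free => place at 12.
Table: [561, ∅, ∅, ∅, ∅, ∅, 738, 330, 551, ∅, ∅, 58, 607, ∅, 473, ∅, 891]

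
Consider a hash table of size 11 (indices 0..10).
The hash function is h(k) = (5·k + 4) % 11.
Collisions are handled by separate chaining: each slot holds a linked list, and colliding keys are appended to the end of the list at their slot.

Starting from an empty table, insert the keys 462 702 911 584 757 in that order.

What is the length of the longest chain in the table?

Insert 462: h=4, bucket 4 empty -> new chain.
Insert 702: h=5, bucket 5 empty -> new chain.
Insert 911: h=5, bucket 5 nonempty -> append to chain.
Insert 584: h=9, bucket 9 empty -> new chain.
Insert 757: h=5, bucket 5 nonempty -> append to chain.
Final buckets:
0: —
1: —
2: —
3: —
4: 462
5: 702 -> 911 -> 757
6: —
7: —
8: —
9: 584
10: —

3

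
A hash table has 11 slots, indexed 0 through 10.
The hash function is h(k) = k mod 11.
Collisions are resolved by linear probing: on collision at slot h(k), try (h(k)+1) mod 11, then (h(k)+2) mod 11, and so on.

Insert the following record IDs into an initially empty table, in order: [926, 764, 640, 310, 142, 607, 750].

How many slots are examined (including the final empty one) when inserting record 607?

5

Insert 926: h=2, slot 2 empty => index 2.
Insert 764: h=5, slot 5 empty => index 5.
Insert 640: h=2, slot 2 occupied => index 3.
Insert 310: h=2, slots 2,3 occupied => index 4.
Insert 142: h=10, slot 10 empty => index 10.
Insert 607: h=2, slots 2,3,4,5 occupied => index 6.
Insert 750: h=2, slots 2,3,4,5,6 occupied => index 7.
Table: [—, —, 926, 640, 310, 764, 607, 750, —, —, 142]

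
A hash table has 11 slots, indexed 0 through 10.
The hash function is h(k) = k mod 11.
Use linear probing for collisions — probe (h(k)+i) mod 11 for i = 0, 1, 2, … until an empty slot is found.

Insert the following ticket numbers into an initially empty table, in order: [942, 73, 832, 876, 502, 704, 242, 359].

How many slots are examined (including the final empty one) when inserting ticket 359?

8

942: h=7 -> slot 7
73: h=7, probe 7,8 -> slot 8
832: h=7, probe 7,8,9 -> slot 9
876: h=7, probe 7,8,9,10 -> slot 10
502: h=7, probe 7,8,9,10,0 -> slot 0
704: h=0, probe 0,1 -> slot 1
242: h=0, probe 0,1,2 -> slot 2
359: h=7, probe 7,8,9,10,0,1,2,3 -> slot 3
Table: [502, 704, 242, 359, ., ., ., 942, 73, 832, 876]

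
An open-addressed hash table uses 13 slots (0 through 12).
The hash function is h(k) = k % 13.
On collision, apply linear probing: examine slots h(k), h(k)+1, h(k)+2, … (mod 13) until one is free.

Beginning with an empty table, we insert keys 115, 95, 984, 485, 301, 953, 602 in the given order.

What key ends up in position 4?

115: h=11 -> slot 11
95: h=4 -> slot 4
984: h=9 -> slot 9
485: h=4, probe 4,5 -> slot 5
301: h=2 -> slot 2
953: h=4, probe 4,5,6 -> slot 6
602: h=4, probe 4,5,6,7 -> slot 7
Table: [., ., 301, ., 95, 485, 953, 602, ., 984, ., 115, .]

95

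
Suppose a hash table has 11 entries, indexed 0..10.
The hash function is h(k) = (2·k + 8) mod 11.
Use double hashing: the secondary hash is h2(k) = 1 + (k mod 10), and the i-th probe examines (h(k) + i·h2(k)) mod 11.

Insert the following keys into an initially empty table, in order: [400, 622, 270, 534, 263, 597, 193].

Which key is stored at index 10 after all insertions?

Insert 400: h=5, slot 5 empty -> index 5.
Insert 622: h=9, slot 9 empty -> index 9.
Insert 270: h=9, h2=1, slot 9 occupied -> index 10.
Insert 534: h=9, h2=5, slot 9 occupied -> index 3.
Insert 263: h=6, slot 6 empty -> index 6.
Insert 597: h=3, h2=8, slot 3 occupied -> index 0.
Insert 193: h=9, h2=4, slot 9 occupied -> index 2.
Table: [597, ∅, 193, 534, ∅, 400, 263, ∅, ∅, 622, 270]

270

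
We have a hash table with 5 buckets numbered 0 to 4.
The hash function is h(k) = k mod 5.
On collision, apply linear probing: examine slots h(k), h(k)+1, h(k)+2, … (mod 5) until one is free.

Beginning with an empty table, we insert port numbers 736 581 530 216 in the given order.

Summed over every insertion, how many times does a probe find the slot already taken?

3

736 hashes to 1; slot 1 is free -> place at 1.
581 hashes to 1; 1 taken -> place at 2.
530 hashes to 0; slot 0 is free -> place at 0.
216 hashes to 1; 1,2 taken -> place at 3.
Table: [530, 736, 581, 216, ∅]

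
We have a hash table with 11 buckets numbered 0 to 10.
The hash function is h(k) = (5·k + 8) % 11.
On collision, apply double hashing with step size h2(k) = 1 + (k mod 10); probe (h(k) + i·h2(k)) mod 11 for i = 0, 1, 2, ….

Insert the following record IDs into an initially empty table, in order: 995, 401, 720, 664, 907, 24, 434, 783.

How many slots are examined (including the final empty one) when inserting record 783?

3

995: h=0 -> slot 0
401: h=0, h2=2, probe 0,2 -> slot 2
720: h=0, h2=1, probe 0,1 -> slot 1
664: h=6 -> slot 6
907: h=0, h2=8, probe 0,8 -> slot 8
24: h=7 -> slot 7
434: h=0, h2=5, probe 0,5 -> slot 5
783: h=7, h2=4, probe 7,0,4 -> slot 4
Table: [995, 720, 401, —, 783, 434, 664, 24, 907, —, —]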